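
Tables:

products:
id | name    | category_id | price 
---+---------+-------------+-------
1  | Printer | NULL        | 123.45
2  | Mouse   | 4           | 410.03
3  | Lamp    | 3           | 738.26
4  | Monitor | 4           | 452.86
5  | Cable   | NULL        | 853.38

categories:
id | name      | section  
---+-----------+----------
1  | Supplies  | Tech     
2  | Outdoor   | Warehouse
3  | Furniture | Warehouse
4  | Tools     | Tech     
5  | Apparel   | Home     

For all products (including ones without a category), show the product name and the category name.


LEFT JOIN keeps every row from products (the left table); where category_id has no match in categories, the category columns become NULL. Walk through each product:
  - product 1 (Printer): category_id=NULL, no match -> kept with NULL
  - product 2 (Mouse): category_id=4 -> matches Tools
  - product 3 (Lamp): category_id=3 -> matches Furniture
  - product 4 (Monitor): category_id=4 -> matches Tools
  - product 5 (Cable): category_id=NULL, no match -> kept with NULL
All 5 rows appear; 2 have NULL category.

SQL:
SELECT a.name, b.name AS category
FROM products a
LEFT JOIN categories b ON a.category_id = b.id

Result:
name    | category 
--------+----------
Printer | NULL     
Mouse   | Tools    
Lamp    | Furniture
Monitor | Tools    
Cable   | NULL     


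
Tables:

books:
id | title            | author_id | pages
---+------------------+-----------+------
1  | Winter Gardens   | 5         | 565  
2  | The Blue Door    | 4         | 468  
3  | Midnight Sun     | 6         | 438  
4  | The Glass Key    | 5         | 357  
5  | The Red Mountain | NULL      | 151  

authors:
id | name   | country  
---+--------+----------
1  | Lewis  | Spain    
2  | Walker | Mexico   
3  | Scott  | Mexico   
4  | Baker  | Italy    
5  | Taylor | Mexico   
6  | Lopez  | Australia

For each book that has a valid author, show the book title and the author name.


INNER JOIN keeps only books rows whose author_id matches an id in authors. Walk through each book:
  - book 1 (Winter Gardens): author_id=5 -> matches Taylor
  - book 2 (The Blue Door): author_id=4 -> matches Baker
  - book 3 (Midnight Sun): author_id=6 -> matches Lopez
  - book 4 (The Glass Key): author_id=5 -> matches Taylor
  - book 5 (The Red Mountain): author_id=NULL, no match -> dropped
So 1 of 5 rows is dropped.

SQL:
SELECT a.title, b.name AS author
FROM books a
INNER JOIN authors b ON a.author_id = b.id

Result:
title          | author
---------------+-------
Winter Gardens | Taylor
The Blue Door  | Baker 
Midnight Sun   | Lopez 
The Glass Key  | Taylor


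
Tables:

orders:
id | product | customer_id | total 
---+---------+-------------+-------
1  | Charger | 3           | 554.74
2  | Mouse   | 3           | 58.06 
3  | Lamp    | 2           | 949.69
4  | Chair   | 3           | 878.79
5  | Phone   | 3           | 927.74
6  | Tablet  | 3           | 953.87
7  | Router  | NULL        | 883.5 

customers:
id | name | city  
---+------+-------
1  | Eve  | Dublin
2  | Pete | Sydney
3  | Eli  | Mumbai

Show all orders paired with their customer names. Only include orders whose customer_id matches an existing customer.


INNER JOIN keeps only orders rows whose customer_id matches an id in customers. Walk through each order:
  - order 1 (Charger): customer_id=3 -> matches Eli
  - order 2 (Mouse): customer_id=3 -> matches Eli
  - order 3 (Lamp): customer_id=2 -> matches Pete
  - order 4 (Chair): customer_id=3 -> matches Eli
  - order 5 (Phone): customer_id=3 -> matches Eli
  - order 6 (Tablet): customer_id=3 -> matches Eli
  - order 7 (Router): customer_id=NULL, no match -> dropped
So 1 of 7 rows is dropped.

SQL:
SELECT a.product, b.name AS customer
FROM orders a
INNER JOIN customers b ON a.customer_id = b.id

Result:
product | customer
--------+---------
Charger | Eli     
Mouse   | Eli     
Lamp    | Pete    
Chair   | Eli     
Phone   | Eli     
Tablet  | Eli     


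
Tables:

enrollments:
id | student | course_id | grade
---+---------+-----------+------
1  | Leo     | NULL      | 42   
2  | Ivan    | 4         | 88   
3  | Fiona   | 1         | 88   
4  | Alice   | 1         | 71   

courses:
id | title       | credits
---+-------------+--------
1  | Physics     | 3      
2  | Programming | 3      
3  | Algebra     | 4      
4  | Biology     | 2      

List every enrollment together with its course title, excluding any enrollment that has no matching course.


INNER JOIN keeps only enrollments rows whose course_id matches an id in courses. Walk through each enrollment:
  - enrollment 1 (Leo): course_id=NULL, no match -> dropped
  - enrollment 2 (Ivan): course_id=4 -> matches Biology
  - enrollment 3 (Fiona): course_id=1 -> matches Physics
  - enrollment 4 (Alice): course_id=1 -> matches Physics
So 1 of 4 rows is dropped.

SQL:
SELECT a.student, b.title AS course
FROM enrollments a
INNER JOIN courses b ON a.course_id = b.id

Result:
student | course 
--------+--------
Ivan    | Biology
Fiona   | Physics
Alice   | Physics


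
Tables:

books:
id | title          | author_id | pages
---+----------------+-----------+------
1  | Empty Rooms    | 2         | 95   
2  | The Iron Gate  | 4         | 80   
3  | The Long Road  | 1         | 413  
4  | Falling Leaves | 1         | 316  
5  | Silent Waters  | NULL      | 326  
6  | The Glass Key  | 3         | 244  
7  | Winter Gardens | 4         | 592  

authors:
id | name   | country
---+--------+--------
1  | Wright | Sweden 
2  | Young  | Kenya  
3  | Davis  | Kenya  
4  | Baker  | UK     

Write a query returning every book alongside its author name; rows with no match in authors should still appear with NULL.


LEFT JOIN keeps every row from books (the left table); where author_id has no match in authors, the author columns become NULL. Walk through each book:
  - book 1 (Empty Rooms): author_id=2 -> matches Young
  - book 2 (The Iron Gate): author_id=4 -> matches Baker
  - book 3 (The Long Road): author_id=1 -> matches Wright
  - book 4 (Falling Leaves): author_id=1 -> matches Wright
  - book 5 (Silent Waters): author_id=NULL, no match -> kept with NULL
  - book 6 (The Glass Key): author_id=3 -> matches Davis
  - book 7 (Winter Gardens): author_id=4 -> matches Baker
All 7 rows appear; 1 has NULL author.

SQL:
SELECT a.title, b.name AS author
FROM books a
LEFT JOIN authors b ON a.author_id = b.id

Result:
title          | author
---------------+-------
Empty Rooms    | Young 
The Iron Gate  | Baker 
The Long Road  | Wright
Falling Leaves | Wright
Silent Waters  | NULL  
The Glass Key  | Davis 
Winter Gardens | Baker 


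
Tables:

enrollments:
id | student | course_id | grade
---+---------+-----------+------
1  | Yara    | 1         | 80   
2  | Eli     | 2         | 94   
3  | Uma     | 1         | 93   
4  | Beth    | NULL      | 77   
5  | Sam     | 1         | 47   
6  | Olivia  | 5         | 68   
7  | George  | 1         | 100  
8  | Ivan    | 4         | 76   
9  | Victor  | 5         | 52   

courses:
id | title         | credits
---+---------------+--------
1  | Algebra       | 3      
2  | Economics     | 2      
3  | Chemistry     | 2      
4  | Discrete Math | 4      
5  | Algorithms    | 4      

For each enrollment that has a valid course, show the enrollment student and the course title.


INNER JOIN keeps only enrollments rows whose course_id matches an id in courses. Walk through each enrollment:
  - enrollment 1 (Yara): course_id=1 -> matches Algebra
  - enrollment 2 (Eli): course_id=2 -> matches Economics
  - enrollment 3 (Uma): course_id=1 -> matches Algebra
  - enrollment 4 (Beth): course_id=NULL, no match -> dropped
  - enrollment 5 (Sam): course_id=1 -> matches Algebra
  - enrollment 6 (Olivia): course_id=5 -> matches Algorithms
  - enrollment 7 (George): course_id=1 -> matches Algebra
  - enrollment 8 (Ivan): course_id=4 -> matches Discrete Math
  - enrollment 9 (Victor): course_id=5 -> matches Algorithms
So 1 of 9 rows is dropped.

SQL:
SELECT a.student, b.title AS course
FROM enrollments a
INNER JOIN courses b ON a.course_id = b.id

Result:
student | course       
--------+--------------
Yara    | Algebra      
Eli     | Economics    
Uma     | Algebra      
Sam     | Algebra      
Olivia  | Algorithms   
George  | Algebra      
Ivan    | Discrete Math
Victor  | Algorithms   


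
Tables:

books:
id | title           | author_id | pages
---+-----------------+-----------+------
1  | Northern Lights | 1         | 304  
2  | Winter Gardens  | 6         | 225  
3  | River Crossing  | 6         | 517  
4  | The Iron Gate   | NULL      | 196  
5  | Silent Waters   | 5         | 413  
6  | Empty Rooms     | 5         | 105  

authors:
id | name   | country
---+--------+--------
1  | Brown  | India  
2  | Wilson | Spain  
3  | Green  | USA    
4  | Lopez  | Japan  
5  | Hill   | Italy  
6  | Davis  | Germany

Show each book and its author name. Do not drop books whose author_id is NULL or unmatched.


LEFT JOIN keeps every row from books (the left table); where author_id has no match in authors, the author columns become NULL. Walk through each book:
  - book 1 (Northern Lights): author_id=1 -> matches Brown
  - book 2 (Winter Gardens): author_id=6 -> matches Davis
  - book 3 (River Crossing): author_id=6 -> matches Davis
  - book 4 (The Iron Gate): author_id=NULL, no match -> kept with NULL
  - book 5 (Silent Waters): author_id=5 -> matches Hill
  - book 6 (Empty Rooms): author_id=5 -> matches Hill
All 6 rows appear; 1 has NULL author.

SQL:
SELECT a.title, b.name AS author
FROM books a
LEFT JOIN authors b ON a.author_id = b.id

Result:
title           | author
----------------+-------
Northern Lights | Brown 
Winter Gardens  | Davis 
River Crossing  | Davis 
The Iron Gate   | NULL  
Silent Waters   | Hill  
Empty Rooms     | Hill  


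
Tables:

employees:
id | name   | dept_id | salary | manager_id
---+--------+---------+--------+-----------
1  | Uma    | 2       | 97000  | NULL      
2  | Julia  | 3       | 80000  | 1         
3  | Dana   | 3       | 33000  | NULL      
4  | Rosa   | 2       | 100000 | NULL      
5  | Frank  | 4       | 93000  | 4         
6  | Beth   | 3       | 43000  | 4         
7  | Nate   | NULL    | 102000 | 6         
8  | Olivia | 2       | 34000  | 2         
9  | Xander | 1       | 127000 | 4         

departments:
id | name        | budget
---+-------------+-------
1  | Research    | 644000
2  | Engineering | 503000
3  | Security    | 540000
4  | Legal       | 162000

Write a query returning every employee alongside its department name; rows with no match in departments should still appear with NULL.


LEFT JOIN keeps every row from employees (the left table); where dept_id has no match in departments, the department columns become NULL. Walk through each employee:
  - employee 1 (Uma): dept_id=2 -> matches Engineering
  - employee 2 (Julia): dept_id=3 -> matches Security
  - employee 3 (Dana): dept_id=3 -> matches Security
  - employee 4 (Rosa): dept_id=2 -> matches Engineering
  - employee 5 (Frank): dept_id=4 -> matches Legal
  - employee 6 (Beth): dept_id=3 -> matches Security
  - employee 7 (Nate): dept_id=NULL, no match -> kept with NULL
  - employee 8 (Olivia): dept_id=2 -> matches Engineering
  - employee 9 (Xander): dept_id=1 -> matches Research
All 9 rows appear; 1 has NULL department.

SQL:
SELECT a.name, b.name AS department
FROM employees a
LEFT JOIN departments b ON a.dept_id = b.id

Result:
name   | department 
-------+------------
Uma    | Engineering
Julia  | Security   
Dana   | Security   
Rosa   | Engineering
Frank  | Legal      
Beth   | Security   
Nate   | NULL       
Olivia | Engineering
Xander | Research   


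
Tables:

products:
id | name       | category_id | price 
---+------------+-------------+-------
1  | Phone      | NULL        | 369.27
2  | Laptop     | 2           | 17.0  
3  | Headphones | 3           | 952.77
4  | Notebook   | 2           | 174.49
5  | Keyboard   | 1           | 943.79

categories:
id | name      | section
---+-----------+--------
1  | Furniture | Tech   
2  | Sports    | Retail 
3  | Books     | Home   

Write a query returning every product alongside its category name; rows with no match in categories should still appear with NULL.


LEFT JOIN keeps every row from products (the left table); where category_id has no match in categories, the category columns become NULL. Walk through each product:
  - product 1 (Phone): category_id=NULL, no match -> kept with NULL
  - product 2 (Laptop): category_id=2 -> matches Sports
  - product 3 (Headphones): category_id=3 -> matches Books
  - product 4 (Notebook): category_id=2 -> matches Sports
  - product 5 (Keyboard): category_id=1 -> matches Furniture
All 5 rows appear; 1 has NULL category.

SQL:
SELECT a.name, b.name AS category
FROM products a
LEFT JOIN categories b ON a.category_id = b.id

Result:
name       | category 
-----------+----------
Phone      | NULL     
Laptop     | Sports   
Headphones | Books    
Notebook   | Sports   
Keyboard   | Furniture


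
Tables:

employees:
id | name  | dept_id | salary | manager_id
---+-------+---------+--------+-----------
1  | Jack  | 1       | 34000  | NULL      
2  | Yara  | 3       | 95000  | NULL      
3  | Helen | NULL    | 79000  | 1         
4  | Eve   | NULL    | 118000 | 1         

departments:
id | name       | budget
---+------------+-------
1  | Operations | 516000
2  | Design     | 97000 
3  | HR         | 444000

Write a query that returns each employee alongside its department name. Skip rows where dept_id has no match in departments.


INNER JOIN keeps only employees rows whose dept_id matches an id in departments. Walk through each employee:
  - employee 1 (Jack): dept_id=1 -> matches Operations
  - employee 2 (Yara): dept_id=3 -> matches HR
  - employee 3 (Helen): dept_id=NULL, no match -> dropped
  - employee 4 (Eve): dept_id=NULL, no match -> dropped
So 2 of 4 rows are dropped.

SQL:
SELECT a.name, b.name AS department
FROM employees a
INNER JOIN departments b ON a.dept_id = b.id

Result:
name | department
-----+-----------
Jack | Operations
Yara | HR        


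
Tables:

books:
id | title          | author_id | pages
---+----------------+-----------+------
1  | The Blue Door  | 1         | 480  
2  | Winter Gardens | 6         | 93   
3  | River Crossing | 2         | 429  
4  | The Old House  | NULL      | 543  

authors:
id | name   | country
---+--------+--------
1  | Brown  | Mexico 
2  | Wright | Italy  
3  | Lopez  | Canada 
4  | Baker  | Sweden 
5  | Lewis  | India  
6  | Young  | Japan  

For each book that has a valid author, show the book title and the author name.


INNER JOIN keeps only books rows whose author_id matches an id in authors. Walk through each book:
  - book 1 (The Blue Door): author_id=1 -> matches Brown
  - book 2 (Winter Gardens): author_id=6 -> matches Young
  - book 3 (River Crossing): author_id=2 -> matches Wright
  - book 4 (The Old House): author_id=NULL, no match -> dropped
So 1 of 4 rows is dropped.

SQL:
SELECT a.title, b.name AS author
FROM books a
INNER JOIN authors b ON a.author_id = b.id

Result:
title          | author
---------------+-------
The Blue Door  | Brown 
Winter Gardens | Young 
River Crossing | Wright


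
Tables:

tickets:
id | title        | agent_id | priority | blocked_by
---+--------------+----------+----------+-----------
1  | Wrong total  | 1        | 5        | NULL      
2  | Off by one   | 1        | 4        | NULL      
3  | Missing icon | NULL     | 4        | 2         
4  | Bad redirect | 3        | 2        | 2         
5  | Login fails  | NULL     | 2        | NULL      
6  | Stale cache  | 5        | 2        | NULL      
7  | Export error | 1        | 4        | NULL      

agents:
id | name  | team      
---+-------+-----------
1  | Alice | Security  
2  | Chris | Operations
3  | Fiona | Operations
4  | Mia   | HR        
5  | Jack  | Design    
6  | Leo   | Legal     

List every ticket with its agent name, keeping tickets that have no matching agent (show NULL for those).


LEFT JOIN keeps every row from tickets (the left table); where agent_id has no match in agents, the agent columns become NULL. Walk through each ticket:
  - ticket 1 (Wrong total): agent_id=1 -> matches Alice
  - ticket 2 (Off by one): agent_id=1 -> matches Alice
  - ticket 3 (Missing icon): agent_id=NULL, no match -> kept with NULL
  - ticket 4 (Bad redirect): agent_id=3 -> matches Fiona
  - ticket 5 (Login fails): agent_id=NULL, no match -> kept with NULL
  - ticket 6 (Stale cache): agent_id=5 -> matches Jack
  - ticket 7 (Export error): agent_id=1 -> matches Alice
All 7 rows appear; 2 have NULL agent.

SQL:
SELECT a.title, b.name AS agent
FROM tickets a
LEFT JOIN agents b ON a.agent_id = b.id

Result:
title        | agent
-------------+------
Wrong total  | Alice
Off by one   | Alice
Missing icon | NULL 
Bad redirect | Fiona
Login fails  | NULL 
Stale cache  | Jack 
Export error | Alice


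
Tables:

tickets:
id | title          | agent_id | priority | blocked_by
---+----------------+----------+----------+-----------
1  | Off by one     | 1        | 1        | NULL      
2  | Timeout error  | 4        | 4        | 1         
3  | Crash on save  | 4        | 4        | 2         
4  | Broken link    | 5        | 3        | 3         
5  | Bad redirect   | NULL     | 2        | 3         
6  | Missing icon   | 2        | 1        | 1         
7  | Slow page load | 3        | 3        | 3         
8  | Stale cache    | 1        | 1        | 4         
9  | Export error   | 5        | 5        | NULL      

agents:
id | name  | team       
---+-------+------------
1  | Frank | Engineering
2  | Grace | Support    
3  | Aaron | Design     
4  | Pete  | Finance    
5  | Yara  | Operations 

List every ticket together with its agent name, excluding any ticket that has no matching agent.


INNER JOIN keeps only tickets rows whose agent_id matches an id in agents. Walk through each ticket:
  - ticket 1 (Off by one): agent_id=1 -> matches Frank
  - ticket 2 (Timeout error): agent_id=4 -> matches Pete
  - ticket 3 (Crash on save): agent_id=4 -> matches Pete
  - ticket 4 (Broken link): agent_id=5 -> matches Yara
  - ticket 5 (Bad redirect): agent_id=NULL, no match -> dropped
  - ticket 6 (Missing icon): agent_id=2 -> matches Grace
  - ticket 7 (Slow page load): agent_id=3 -> matches Aaron
  - ticket 8 (Stale cache): agent_id=1 -> matches Frank
  - ticket 9 (Export error): agent_id=5 -> matches Yara
So 1 of 9 rows is dropped.

SQL:
SELECT a.title, b.name AS agent
FROM tickets a
INNER JOIN agents b ON a.agent_id = b.id

Result:
title          | agent
---------------+------
Off by one     | Frank
Timeout error  | Pete 
Crash on save  | Pete 
Broken link    | Yara 
Missing icon   | Grace
Slow page load | Aaron
Stale cache    | Frank
Export error   | Yara 


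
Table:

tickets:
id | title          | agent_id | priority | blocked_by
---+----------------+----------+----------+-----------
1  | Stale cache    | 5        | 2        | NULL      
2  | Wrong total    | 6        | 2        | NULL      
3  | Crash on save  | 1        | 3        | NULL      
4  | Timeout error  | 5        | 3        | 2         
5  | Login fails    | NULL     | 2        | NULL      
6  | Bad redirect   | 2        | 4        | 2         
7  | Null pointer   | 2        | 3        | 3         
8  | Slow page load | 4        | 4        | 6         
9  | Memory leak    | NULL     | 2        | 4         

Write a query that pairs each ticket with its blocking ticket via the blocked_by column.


This is a self-join: tickets is joined to a second copy of itself, matching each row's blocked_by to another row's id. Use LEFT JOIN so rows with blocked_by=NULL are kept.
  - ticket 1 (Stale cache): blocked_by=NULL -> NULL
  - ticket 2 (Wrong total): blocked_by=NULL -> NULL
  - ticket 3 (Crash on save): blocked_by=NULL -> NULL
  - ticket 4 (Timeout error): blocked_by=2 -> Wrong total
  - ticket 5 (Login fails): blocked_by=NULL -> NULL
  - ticket 6 (Bad redirect): blocked_by=2 -> Wrong total
  - ticket 7 (Null pointer): blocked_by=3 -> Crash on save
  - ticket 8 (Slow page load): blocked_by=6 -> Bad redirect
  - ticket 9 (Memory leak): blocked_by=4 -> Timeout error

SQL:
SELECT a.title AS item, b.title AS blocked_by
FROM tickets a
LEFT JOIN tickets b ON a.blocked_by = b.id

Result:
item           | blocked_by   
---------------+--------------
Stale cache    | NULL         
Wrong total    | NULL         
Crash on save  | NULL         
Timeout error  | Wrong total  
Login fails    | NULL         
Bad redirect   | Wrong total  
Null pointer   | Crash on save
Slow page load | Bad redirect 
Memory leak    | Timeout error


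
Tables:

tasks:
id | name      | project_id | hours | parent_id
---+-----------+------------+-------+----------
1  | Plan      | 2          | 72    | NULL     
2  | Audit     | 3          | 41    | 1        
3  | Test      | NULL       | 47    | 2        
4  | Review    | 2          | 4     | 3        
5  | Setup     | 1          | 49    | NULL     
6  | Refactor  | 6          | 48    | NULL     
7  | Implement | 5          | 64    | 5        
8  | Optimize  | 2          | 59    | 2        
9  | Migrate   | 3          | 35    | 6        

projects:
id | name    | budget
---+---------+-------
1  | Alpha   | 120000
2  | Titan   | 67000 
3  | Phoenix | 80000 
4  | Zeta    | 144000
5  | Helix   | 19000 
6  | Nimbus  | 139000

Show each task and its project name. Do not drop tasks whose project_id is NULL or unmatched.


LEFT JOIN keeps every row from tasks (the left table); where project_id has no match in projects, the project columns become NULL. Walk through each task:
  - task 1 (Plan): project_id=2 -> matches Titan
  - task 2 (Audit): project_id=3 -> matches Phoenix
  - task 3 (Test): project_id=NULL, no match -> kept with NULL
  - task 4 (Review): project_id=2 -> matches Titan
  - task 5 (Setup): project_id=1 -> matches Alpha
  - task 6 (Refactor): project_id=6 -> matches Nimbus
  - task 7 (Implement): project_id=5 -> matches Helix
  - task 8 (Optimize): project_id=2 -> matches Titan
  - task 9 (Migrate): project_id=3 -> matches Phoenix
All 9 rows appear; 1 has NULL project.

SQL:
SELECT a.name, b.name AS project
FROM tasks a
LEFT JOIN projects b ON a.project_id = b.id

Result:
name      | project
----------+--------
Plan      | Titan  
Audit     | Phoenix
Test      | NULL   
Review    | Titan  
Setup     | Alpha  
Refactor  | Nimbus 
Implement | Helix  
Optimize  | Titan  
Migrate   | Phoenix


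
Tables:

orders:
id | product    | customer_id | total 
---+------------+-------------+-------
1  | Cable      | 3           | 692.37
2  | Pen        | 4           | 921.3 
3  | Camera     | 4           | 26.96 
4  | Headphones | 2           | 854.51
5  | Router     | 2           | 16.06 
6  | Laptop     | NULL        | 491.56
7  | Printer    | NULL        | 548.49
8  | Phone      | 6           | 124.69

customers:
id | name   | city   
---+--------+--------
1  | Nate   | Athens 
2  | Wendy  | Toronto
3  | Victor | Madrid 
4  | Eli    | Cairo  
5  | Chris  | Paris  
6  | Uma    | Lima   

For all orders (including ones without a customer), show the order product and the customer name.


LEFT JOIN keeps every row from orders (the left table); where customer_id has no match in customers, the customer columns become NULL. Walk through each order:
  - order 1 (Cable): customer_id=3 -> matches Victor
  - order 2 (Pen): customer_id=4 -> matches Eli
  - order 3 (Camera): customer_id=4 -> matches Eli
  - order 4 (Headphones): customer_id=2 -> matches Wendy
  - order 5 (Router): customer_id=2 -> matches Wendy
  - order 6 (Laptop): customer_id=NULL, no match -> kept with NULL
  - order 7 (Printer): customer_id=NULL, no match -> kept with NULL
  - order 8 (Phone): customer_id=6 -> matches Uma
All 8 rows appear; 2 have NULL customer.

SQL:
SELECT a.product, b.name AS customer
FROM orders a
LEFT JOIN customers b ON a.customer_id = b.id

Result:
product    | customer
-----------+---------
Cable      | Victor  
Pen        | Eli     
Camera     | Eli     
Headphones | Wendy   
Router     | Wendy   
Laptop     | NULL    
Printer    | NULL    
Phone      | Uma     


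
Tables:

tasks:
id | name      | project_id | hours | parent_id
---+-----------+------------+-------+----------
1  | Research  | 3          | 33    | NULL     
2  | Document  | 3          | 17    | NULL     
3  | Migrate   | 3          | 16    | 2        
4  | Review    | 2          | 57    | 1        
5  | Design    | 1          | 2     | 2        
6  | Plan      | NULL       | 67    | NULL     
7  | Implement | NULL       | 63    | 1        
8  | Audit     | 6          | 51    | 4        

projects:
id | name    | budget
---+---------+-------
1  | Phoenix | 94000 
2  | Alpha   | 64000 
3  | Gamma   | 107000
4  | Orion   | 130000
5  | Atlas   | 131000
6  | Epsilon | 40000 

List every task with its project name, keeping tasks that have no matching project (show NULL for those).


LEFT JOIN keeps every row from tasks (the left table); where project_id has no match in projects, the project columns become NULL. Walk through each task:
  - task 1 (Research): project_id=3 -> matches Gamma
  - task 2 (Document): project_id=3 -> matches Gamma
  - task 3 (Migrate): project_id=3 -> matches Gamma
  - task 4 (Review): project_id=2 -> matches Alpha
  - task 5 (Design): project_id=1 -> matches Phoenix
  - task 6 (Plan): project_id=NULL, no match -> kept with NULL
  - task 7 (Implement): project_id=NULL, no match -> kept with NULL
  - task 8 (Audit): project_id=6 -> matches Epsilon
All 8 rows appear; 2 have NULL project.

SQL:
SELECT a.name, b.name AS project
FROM tasks a
LEFT JOIN projects b ON a.project_id = b.id

Result:
name      | project
----------+--------
Research  | Gamma  
Document  | Gamma  
Migrate   | Gamma  
Review    | Alpha  
Design    | Phoenix
Plan      | NULL   
Implement | NULL   
Audit     | Epsilon


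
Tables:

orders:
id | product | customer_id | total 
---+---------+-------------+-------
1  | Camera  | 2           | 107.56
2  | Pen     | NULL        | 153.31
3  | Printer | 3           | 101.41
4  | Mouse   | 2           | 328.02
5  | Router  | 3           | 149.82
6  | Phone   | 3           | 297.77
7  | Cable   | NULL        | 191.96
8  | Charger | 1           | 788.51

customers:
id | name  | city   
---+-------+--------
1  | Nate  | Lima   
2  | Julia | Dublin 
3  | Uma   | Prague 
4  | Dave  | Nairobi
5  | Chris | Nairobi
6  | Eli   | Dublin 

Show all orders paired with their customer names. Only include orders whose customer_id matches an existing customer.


INNER JOIN keeps only orders rows whose customer_id matches an id in customers. Walk through each order:
  - order 1 (Camera): customer_id=2 -> matches Julia
  - order 2 (Pen): customer_id=NULL, no match -> dropped
  - order 3 (Printer): customer_id=3 -> matches Uma
  - order 4 (Mouse): customer_id=2 -> matches Julia
  - order 5 (Router): customer_id=3 -> matches Uma
  - order 6 (Phone): customer_id=3 -> matches Uma
  - order 7 (Cable): customer_id=NULL, no match -> dropped
  - order 8 (Charger): customer_id=1 -> matches Nate
So 2 of 8 rows are dropped.

SQL:
SELECT a.product, b.name AS customer
FROM orders a
INNER JOIN customers b ON a.customer_id = b.id

Result:
product | customer
--------+---------
Camera  | Julia   
Printer | Uma     
Mouse   | Julia   
Router  | Uma     
Phone   | Uma     
Charger | Nate    


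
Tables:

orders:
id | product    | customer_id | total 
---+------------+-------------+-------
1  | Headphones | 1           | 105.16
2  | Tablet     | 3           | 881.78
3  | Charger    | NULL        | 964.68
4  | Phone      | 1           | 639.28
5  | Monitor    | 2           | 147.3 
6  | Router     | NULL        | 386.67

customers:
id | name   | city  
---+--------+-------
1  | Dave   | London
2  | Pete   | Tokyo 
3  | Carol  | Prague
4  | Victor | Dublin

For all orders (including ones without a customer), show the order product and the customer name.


LEFT JOIN keeps every row from orders (the left table); where customer_id has no match in customers, the customer columns become NULL. Walk through each order:
  - order 1 (Headphones): customer_id=1 -> matches Dave
  - order 2 (Tablet): customer_id=3 -> matches Carol
  - order 3 (Charger): customer_id=NULL, no match -> kept with NULL
  - order 4 (Phone): customer_id=1 -> matches Dave
  - order 5 (Monitor): customer_id=2 -> matches Pete
  - order 6 (Router): customer_id=NULL, no match -> kept with NULL
All 6 rows appear; 2 have NULL customer.

SQL:
SELECT a.product, b.name AS customer
FROM orders a
LEFT JOIN customers b ON a.customer_id = b.id

Result:
product    | customer
-----------+---------
Headphones | Dave    
Tablet     | Carol   
Charger    | NULL    
Phone      | Dave    
Monitor    | Pete    
Router     | NULL    


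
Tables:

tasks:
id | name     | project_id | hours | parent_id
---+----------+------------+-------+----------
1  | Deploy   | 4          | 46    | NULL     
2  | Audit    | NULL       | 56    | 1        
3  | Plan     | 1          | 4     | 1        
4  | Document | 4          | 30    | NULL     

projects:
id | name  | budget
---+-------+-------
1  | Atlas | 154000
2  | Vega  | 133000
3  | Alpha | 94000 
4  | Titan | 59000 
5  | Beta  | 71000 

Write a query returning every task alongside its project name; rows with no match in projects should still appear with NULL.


LEFT JOIN keeps every row from tasks (the left table); where project_id has no match in projects, the project columns become NULL. Walk through each task:
  - task 1 (Deploy): project_id=4 -> matches Titan
  - task 2 (Audit): project_id=NULL, no match -> kept with NULL
  - task 3 (Plan): project_id=1 -> matches Atlas
  - task 4 (Document): project_id=4 -> matches Titan
All 4 rows appear; 1 has NULL project.

SQL:
SELECT a.name, b.name AS project
FROM tasks a
LEFT JOIN projects b ON a.project_id = b.id

Result:
name     | project
---------+--------
Deploy   | Titan  
Audit    | NULL   
Plan     | Atlas  
Document | Titan  


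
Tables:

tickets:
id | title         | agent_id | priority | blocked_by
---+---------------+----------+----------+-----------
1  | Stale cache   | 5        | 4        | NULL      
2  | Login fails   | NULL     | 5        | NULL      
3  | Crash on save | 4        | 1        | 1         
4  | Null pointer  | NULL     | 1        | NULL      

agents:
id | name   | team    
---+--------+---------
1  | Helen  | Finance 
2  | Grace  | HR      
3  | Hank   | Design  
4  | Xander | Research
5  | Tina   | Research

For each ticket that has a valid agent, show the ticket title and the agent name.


INNER JOIN keeps only tickets rows whose agent_id matches an id in agents. Walk through each ticket:
  - ticket 1 (Stale cache): agent_id=5 -> matches Tina
  - ticket 2 (Login fails): agent_id=NULL, no match -> dropped
  - ticket 3 (Crash on save): agent_id=4 -> matches Xander
  - ticket 4 (Null pointer): agent_id=NULL, no match -> dropped
So 2 of 4 rows are dropped.

SQL:
SELECT a.title, b.name AS agent
FROM tickets a
INNER JOIN agents b ON a.agent_id = b.id

Result:
title         | agent 
--------------+-------
Stale cache   | Tina  
Crash on save | Xander


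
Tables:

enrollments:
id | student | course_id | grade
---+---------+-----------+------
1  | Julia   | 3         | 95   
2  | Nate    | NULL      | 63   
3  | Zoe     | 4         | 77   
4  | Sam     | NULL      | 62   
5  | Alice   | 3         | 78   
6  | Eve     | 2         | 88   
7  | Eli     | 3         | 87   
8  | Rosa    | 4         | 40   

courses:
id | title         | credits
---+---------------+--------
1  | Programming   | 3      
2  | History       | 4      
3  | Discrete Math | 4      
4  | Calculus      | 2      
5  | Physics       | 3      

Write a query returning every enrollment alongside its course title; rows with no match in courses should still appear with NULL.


LEFT JOIN keeps every row from enrollments (the left table); where course_id has no match in courses, the course columns become NULL. Walk through each enrollment:
  - enrollment 1 (Julia): course_id=3 -> matches Discrete Math
  - enrollment 2 (Nate): course_id=NULL, no match -> kept with NULL
  - enrollment 3 (Zoe): course_id=4 -> matches Calculus
  - enrollment 4 (Sam): course_id=NULL, no match -> kept with NULL
  - enrollment 5 (Alice): course_id=3 -> matches Discrete Math
  - enrollment 6 (Eve): course_id=2 -> matches History
  - enrollment 7 (Eli): course_id=3 -> matches Discrete Math
  - enrollment 8 (Rosa): course_id=4 -> matches Calculus
All 8 rows appear; 2 have NULL course.

SQL:
SELECT a.student, b.title AS course
FROM enrollments a
LEFT JOIN courses b ON a.course_id = b.id

Result:
student | course       
--------+--------------
Julia   | Discrete Math
Nate    | NULL         
Zoe     | Calculus     
Sam     | NULL         
Alice   | Discrete Math
Eve     | History      
Eli     | Discrete Math
Rosa    | Calculus     


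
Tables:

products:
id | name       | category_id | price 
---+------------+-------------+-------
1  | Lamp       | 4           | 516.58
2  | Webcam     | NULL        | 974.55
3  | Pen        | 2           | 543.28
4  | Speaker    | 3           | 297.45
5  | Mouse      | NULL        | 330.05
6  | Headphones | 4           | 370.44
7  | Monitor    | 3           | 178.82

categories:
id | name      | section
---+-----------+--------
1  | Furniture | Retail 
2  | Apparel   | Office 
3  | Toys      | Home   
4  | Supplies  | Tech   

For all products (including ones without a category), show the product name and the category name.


LEFT JOIN keeps every row from products (the left table); where category_id has no match in categories, the category columns become NULL. Walk through each product:
  - product 1 (Lamp): category_id=4 -> matches Supplies
  - product 2 (Webcam): category_id=NULL, no match -> kept with NULL
  - product 3 (Pen): category_id=2 -> matches Apparel
  - product 4 (Speaker): category_id=3 -> matches Toys
  - product 5 (Mouse): category_id=NULL, no match -> kept with NULL
  - product 6 (Headphones): category_id=4 -> matches Supplies
  - product 7 (Monitor): category_id=3 -> matches Toys
All 7 rows appear; 2 have NULL category.

SQL:
SELECT a.name, b.name AS category
FROM products a
LEFT JOIN categories b ON a.category_id = b.id

Result:
name       | category
-----------+---------
Lamp       | Supplies
Webcam     | NULL    
Pen        | Apparel 
Speaker    | Toys    
Mouse      | NULL    
Headphones | Supplies
Monitor    | Toys    


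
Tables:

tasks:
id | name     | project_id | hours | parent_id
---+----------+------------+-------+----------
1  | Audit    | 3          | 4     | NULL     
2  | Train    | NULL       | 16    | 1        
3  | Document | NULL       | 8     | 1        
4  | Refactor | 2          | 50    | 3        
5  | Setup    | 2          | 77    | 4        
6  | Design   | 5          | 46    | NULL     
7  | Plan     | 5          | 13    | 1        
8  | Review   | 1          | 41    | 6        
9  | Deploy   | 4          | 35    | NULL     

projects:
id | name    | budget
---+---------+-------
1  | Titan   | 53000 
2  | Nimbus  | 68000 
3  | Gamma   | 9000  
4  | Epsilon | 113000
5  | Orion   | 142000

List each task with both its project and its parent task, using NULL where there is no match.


Two LEFT JOINs from the same base table tasks: one to projects via project_id, one to tasks itself via parent_id. Both are LEFT so every task is preserved.
Match against projects:
  - task 1 (Audit): project_id=3 -> matches Gamma
  - task 2 (Train): project_id=NULL, no match -> kept with NULL
  - task 3 (Document): project_id=NULL, no match -> kept with NULL
  - task 4 (Refactor): project_id=2 -> matches Nimbus
  - task 5 (Setup): project_id=2 -> matches Nimbus
  - task 6 (Design): project_id=5 -> matches Orion
  - task 7 (Plan): project_id=5 -> matches Orion
  - task 8 (Review): project_id=1 -> matches Titan
  - task 9 (Deploy): project_id=4 -> matches Epsilon
Match against tasks (self):
  - task 1 (Audit): parent_id=NULL -> NULL
  - task 2 (Train): parent_id=1 -> Audit
  - task 3 (Document): parent_id=1 -> Audit
  - task 4 (Refactor): parent_id=3 -> Document
  - task 5 (Setup): parent_id=4 -> Refactor
  - task 6 (Design): parent_id=NULL -> NULL
  - task 7 (Plan): parent_id=1 -> Audit
  - task 8 (Review): parent_id=6 -> Design
  - task 9 (Deploy): parent_id=NULL -> NULL

SQL:
SELECT a.name, b.name AS project, c.name AS parent
FROM tasks a
LEFT JOIN projects b ON a.project_id = b.id
LEFT JOIN tasks c ON a.parent_id = c.id

Result:
name     | project | parent  
---------+---------+---------
Audit    | Gamma   | NULL    
Train    | NULL    | Audit   
Document | NULL    | Audit   
Refactor | Nimbus  | Document
Setup    | Nimbus  | Refactor
Design   | Orion   | NULL    
Plan     | Orion   | Audit   
Review   | Titan   | Design  
Deploy   | Epsilon | NULL    


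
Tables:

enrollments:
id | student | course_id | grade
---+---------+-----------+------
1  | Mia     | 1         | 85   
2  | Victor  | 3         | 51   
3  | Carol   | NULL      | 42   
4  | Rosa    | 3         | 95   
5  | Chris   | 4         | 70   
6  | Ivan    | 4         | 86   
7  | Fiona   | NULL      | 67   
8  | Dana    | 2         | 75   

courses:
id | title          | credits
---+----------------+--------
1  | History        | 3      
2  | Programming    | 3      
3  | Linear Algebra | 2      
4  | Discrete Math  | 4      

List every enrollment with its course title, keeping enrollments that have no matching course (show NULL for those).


LEFT JOIN keeps every row from enrollments (the left table); where course_id has no match in courses, the course columns become NULL. Walk through each enrollment:
  - enrollment 1 (Mia): course_id=1 -> matches History
  - enrollment 2 (Victor): course_id=3 -> matches Linear Algebra
  - enrollment 3 (Carol): course_id=NULL, no match -> kept with NULL
  - enrollment 4 (Rosa): course_id=3 -> matches Linear Algebra
  - enrollment 5 (Chris): course_id=4 -> matches Discrete Math
  - enrollment 6 (Ivan): course_id=4 -> matches Discrete Math
  - enrollment 7 (Fiona): course_id=NULL, no match -> kept with NULL
  - enrollment 8 (Dana): course_id=2 -> matches Programming
All 8 rows appear; 2 have NULL course.

SQL:
SELECT a.student, b.title AS course
FROM enrollments a
LEFT JOIN courses b ON a.course_id = b.id

Result:
student | course        
--------+---------------
Mia     | History       
Victor  | Linear Algebra
Carol   | NULL          
Rosa    | Linear Algebra
Chris   | Discrete Math 
Ivan    | Discrete Math 
Fiona   | NULL          
Dana    | Programming   


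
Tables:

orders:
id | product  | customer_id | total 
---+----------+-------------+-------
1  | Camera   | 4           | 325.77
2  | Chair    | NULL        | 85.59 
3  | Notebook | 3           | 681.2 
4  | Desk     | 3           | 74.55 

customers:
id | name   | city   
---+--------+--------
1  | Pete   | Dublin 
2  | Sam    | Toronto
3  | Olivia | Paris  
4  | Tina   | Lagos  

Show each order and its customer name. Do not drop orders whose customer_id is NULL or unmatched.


LEFT JOIN keeps every row from orders (the left table); where customer_id has no match in customers, the customer columns become NULL. Walk through each order:
  - order 1 (Camera): customer_id=4 -> matches Tina
  - order 2 (Chair): customer_id=NULL, no match -> kept with NULL
  - order 3 (Notebook): customer_id=3 -> matches Olivia
  - order 4 (Desk): customer_id=3 -> matches Olivia
All 4 rows appear; 1 has NULL customer.

SQL:
SELECT a.product, b.name AS customer
FROM orders a
LEFT JOIN customers b ON a.customer_id = b.id

Result:
product  | customer
---------+---------
Camera   | Tina    
Chair    | NULL    
Notebook | Olivia  
Desk     | Olivia  


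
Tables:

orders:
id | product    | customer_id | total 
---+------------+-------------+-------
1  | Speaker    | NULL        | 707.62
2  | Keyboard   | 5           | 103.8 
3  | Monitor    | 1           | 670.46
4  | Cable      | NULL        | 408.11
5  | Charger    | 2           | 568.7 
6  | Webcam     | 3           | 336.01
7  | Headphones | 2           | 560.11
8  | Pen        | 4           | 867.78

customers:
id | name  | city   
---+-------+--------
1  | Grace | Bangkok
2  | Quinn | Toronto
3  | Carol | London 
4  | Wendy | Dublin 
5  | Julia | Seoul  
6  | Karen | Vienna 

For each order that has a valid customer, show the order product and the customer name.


INNER JOIN keeps only orders rows whose customer_id matches an id in customers. Walk through each order:
  - order 1 (Speaker): customer_id=NULL, no match -> dropped
  - order 2 (Keyboard): customer_id=5 -> matches Julia
  - order 3 (Monitor): customer_id=1 -> matches Grace
  - order 4 (Cable): customer_id=NULL, no match -> dropped
  - order 5 (Charger): customer_id=2 -> matches Quinn
  - order 6 (Webcam): customer_id=3 -> matches Carol
  - order 7 (Headphones): customer_id=2 -> matches Quinn
  - order 8 (Pen): customer_id=4 -> matches Wendy
So 2 of 8 rows are dropped.

SQL:
SELECT a.product, b.name AS customer
FROM orders a
INNER JOIN customers b ON a.customer_id = b.id

Result:
product    | customer
-----------+---------
Keyboard   | Julia   
Monitor    | Grace   
Charger    | Quinn   
Webcam     | Carol   
Headphones | Quinn   
Pen        | Wendy   
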